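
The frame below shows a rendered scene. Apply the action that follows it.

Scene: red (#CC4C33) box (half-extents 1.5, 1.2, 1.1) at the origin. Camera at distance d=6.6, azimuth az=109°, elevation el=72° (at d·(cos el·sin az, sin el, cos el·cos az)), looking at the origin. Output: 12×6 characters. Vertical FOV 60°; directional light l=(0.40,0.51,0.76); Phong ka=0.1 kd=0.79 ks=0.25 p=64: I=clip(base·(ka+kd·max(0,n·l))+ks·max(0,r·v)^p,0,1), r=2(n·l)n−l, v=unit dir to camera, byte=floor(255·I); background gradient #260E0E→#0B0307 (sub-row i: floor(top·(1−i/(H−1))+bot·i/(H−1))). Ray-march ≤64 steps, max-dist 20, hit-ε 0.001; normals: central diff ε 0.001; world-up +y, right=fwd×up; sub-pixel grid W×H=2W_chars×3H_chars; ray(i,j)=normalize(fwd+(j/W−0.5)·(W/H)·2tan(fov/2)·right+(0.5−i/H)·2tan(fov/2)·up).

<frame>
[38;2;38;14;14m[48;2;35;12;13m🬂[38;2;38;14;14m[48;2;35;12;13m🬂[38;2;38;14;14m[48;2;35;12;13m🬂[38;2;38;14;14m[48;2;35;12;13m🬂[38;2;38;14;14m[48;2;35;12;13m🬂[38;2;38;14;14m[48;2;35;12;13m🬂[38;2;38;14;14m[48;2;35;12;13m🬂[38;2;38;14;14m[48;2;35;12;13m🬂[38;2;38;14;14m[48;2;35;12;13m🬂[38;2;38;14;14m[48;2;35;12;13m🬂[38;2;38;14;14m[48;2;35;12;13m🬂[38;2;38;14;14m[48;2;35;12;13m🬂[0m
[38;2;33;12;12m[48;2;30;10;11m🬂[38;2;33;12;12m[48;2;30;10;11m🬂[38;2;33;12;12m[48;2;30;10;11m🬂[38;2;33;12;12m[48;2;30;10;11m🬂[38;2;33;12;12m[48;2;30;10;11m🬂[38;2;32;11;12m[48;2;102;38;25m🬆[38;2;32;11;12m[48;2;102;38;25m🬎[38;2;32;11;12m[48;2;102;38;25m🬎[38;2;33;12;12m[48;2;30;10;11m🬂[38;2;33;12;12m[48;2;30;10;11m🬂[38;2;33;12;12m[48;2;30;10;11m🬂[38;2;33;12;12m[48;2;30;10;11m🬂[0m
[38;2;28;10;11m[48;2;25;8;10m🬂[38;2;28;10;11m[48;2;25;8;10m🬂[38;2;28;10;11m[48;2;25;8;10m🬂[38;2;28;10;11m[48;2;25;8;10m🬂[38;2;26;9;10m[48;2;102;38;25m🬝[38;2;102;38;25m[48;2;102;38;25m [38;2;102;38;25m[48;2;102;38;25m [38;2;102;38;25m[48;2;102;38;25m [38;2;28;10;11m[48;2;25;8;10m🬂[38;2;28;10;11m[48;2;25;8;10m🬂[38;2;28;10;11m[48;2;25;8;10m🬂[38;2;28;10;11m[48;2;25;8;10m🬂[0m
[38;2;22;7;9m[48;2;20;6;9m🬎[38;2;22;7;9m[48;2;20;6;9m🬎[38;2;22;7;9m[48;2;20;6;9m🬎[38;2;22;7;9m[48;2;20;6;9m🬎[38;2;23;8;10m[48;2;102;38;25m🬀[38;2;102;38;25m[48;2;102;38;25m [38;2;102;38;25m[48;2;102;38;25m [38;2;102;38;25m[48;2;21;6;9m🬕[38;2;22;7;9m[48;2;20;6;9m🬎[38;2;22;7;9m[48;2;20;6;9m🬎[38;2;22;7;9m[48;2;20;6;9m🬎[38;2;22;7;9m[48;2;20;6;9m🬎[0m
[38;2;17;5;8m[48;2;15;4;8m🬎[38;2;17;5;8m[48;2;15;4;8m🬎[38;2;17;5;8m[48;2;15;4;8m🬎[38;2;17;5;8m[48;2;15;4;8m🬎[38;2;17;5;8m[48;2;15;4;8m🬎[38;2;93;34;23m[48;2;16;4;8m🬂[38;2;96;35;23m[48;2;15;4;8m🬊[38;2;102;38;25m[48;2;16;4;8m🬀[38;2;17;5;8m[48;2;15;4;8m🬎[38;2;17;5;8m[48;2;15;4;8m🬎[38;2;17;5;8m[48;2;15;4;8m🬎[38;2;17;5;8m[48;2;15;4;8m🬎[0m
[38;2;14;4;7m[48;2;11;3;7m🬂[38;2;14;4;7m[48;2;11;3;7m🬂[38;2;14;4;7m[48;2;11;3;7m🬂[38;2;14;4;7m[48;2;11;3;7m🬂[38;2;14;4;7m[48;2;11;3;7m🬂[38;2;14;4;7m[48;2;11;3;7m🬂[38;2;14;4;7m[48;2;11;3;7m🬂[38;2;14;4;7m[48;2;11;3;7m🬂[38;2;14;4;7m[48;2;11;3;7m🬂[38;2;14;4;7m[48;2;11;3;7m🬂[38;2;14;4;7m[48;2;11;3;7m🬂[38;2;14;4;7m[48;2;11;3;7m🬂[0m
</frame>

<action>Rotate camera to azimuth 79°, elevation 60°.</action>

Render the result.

<frame>
[38;2;38;14;14m[48;2;35;12;13m🬂[38;2;38;14;14m[48;2;35;12;13m🬂[38;2;38;14;14m[48;2;35;12;13m🬂[38;2;38;14;14m[48;2;35;12;13m🬂[38;2;38;14;14m[48;2;35;12;13m🬂[38;2;38;14;14m[48;2;35;12;13m🬂[38;2;38;14;14m[48;2;35;12;13m🬂[38;2;38;14;14m[48;2;35;12;13m🬂[38;2;38;14;14m[48;2;35;12;13m🬂[38;2;38;14;14m[48;2;35;12;13m🬂[38;2;38;14;14m[48;2;35;12;13m🬂[38;2;38;14;14m[48;2;35;12;13m🬂[0m
[38;2;33;12;12m[48;2;30;10;11m🬂[38;2;33;12;12m[48;2;30;10;11m🬂[38;2;33;12;12m[48;2;30;10;11m🬂[38;2;33;12;12m[48;2;30;10;11m🬂[38;2;31;11;11m[48;2;102;38;25m🬝[38;2;32;11;12m[48;2;102;38;25m🬎[38;2;32;11;12m[48;2;102;38;25m🬎[38;2;102;38;25m[48;2;31;11;11m🬏[38;2;33;12;12m[48;2;30;10;11m🬂[38;2;33;12;12m[48;2;30;10;11m🬂[38;2;33;12;12m[48;2;30;10;11m🬂[38;2;33;12;12m[48;2;30;10;11m🬂[0m
[38;2;28;10;11m[48;2;25;8;10m🬂[38;2;28;10;11m[48;2;25;8;10m🬂[38;2;28;10;11m[48;2;25;8;10m🬂[38;2;28;10;11m[48;2;25;8;10m🬂[38;2;102;38;25m[48;2;26;9;10m▐[38;2;102;38;25m[48;2;102;38;25m [38;2;102;38;25m[48;2;102;38;25m [38;2;102;38;25m[48;2;28;10;11m🬺[38;2;28;10;11m[48;2;25;8;10m🬂[38;2;28;10;11m[48;2;25;8;10m🬂[38;2;28;10;11m[48;2;25;8;10m🬂[38;2;28;10;11m[48;2;25;8;10m🬂[0m
[38;2;22;7;9m[48;2;20;6;9m🬎[38;2;22;7;9m[48;2;20;6;9m🬎[38;2;22;7;9m[48;2;20;6;9m🬎[38;2;22;7;9m[48;2;20;6;9m🬎[38;2;22;7;9m[48;2;20;6;9m🬎[38;2;102;38;25m[48;2;102;38;25m [38;2;102;38;25m[48;2;102;38;25m [38;2;102;38;25m[48;2;84;31;21m🬎[38;2;93;34;23m[48;2;22;7;9m🬓[38;2;22;7;9m[48;2;20;6;9m🬎[38;2;22;7;9m[48;2;20;6;9m🬎[38;2;22;7;9m[48;2;20;6;9m🬎[0m
[38;2;17;5;8m[48;2;15;4;8m🬎[38;2;17;5;8m[48;2;15;4;8m🬎[38;2;17;5;8m[48;2;15;4;8m🬎[38;2;17;5;8m[48;2;15;4;8m🬎[38;2;17;5;8m[48;2;15;4;8m🬎[38;2;84;31;21m[48;2;15;4;8m🬎[38;2;84;31;21m[48;2;15;4;8m🬎[38;2;84;31;21m[48;2;16;4;8m🬂[38;2;17;5;8m[48;2;15;4;8m🬎[38;2;17;5;8m[48;2;15;4;8m🬎[38;2;17;5;8m[48;2;15;4;8m🬎[38;2;17;5;8m[48;2;15;4;8m🬎[0m
[38;2;14;4;7m[48;2;11;3;7m🬂[38;2;14;4;7m[48;2;11;3;7m🬂[38;2;14;4;7m[48;2;11;3;7m🬂[38;2;14;4;7m[48;2;11;3;7m🬂[38;2;14;4;7m[48;2;11;3;7m🬂[38;2;14;4;7m[48;2;11;3;7m🬂[38;2;14;4;7m[48;2;11;3;7m🬂[38;2;14;4;7m[48;2;11;3;7m🬂[38;2;14;4;7m[48;2;11;3;7m🬂[38;2;14;4;7m[48;2;11;3;7m🬂[38;2;14;4;7m[48;2;11;3;7m🬂[38;2;14;4;7m[48;2;11;3;7m🬂[0m
</frame>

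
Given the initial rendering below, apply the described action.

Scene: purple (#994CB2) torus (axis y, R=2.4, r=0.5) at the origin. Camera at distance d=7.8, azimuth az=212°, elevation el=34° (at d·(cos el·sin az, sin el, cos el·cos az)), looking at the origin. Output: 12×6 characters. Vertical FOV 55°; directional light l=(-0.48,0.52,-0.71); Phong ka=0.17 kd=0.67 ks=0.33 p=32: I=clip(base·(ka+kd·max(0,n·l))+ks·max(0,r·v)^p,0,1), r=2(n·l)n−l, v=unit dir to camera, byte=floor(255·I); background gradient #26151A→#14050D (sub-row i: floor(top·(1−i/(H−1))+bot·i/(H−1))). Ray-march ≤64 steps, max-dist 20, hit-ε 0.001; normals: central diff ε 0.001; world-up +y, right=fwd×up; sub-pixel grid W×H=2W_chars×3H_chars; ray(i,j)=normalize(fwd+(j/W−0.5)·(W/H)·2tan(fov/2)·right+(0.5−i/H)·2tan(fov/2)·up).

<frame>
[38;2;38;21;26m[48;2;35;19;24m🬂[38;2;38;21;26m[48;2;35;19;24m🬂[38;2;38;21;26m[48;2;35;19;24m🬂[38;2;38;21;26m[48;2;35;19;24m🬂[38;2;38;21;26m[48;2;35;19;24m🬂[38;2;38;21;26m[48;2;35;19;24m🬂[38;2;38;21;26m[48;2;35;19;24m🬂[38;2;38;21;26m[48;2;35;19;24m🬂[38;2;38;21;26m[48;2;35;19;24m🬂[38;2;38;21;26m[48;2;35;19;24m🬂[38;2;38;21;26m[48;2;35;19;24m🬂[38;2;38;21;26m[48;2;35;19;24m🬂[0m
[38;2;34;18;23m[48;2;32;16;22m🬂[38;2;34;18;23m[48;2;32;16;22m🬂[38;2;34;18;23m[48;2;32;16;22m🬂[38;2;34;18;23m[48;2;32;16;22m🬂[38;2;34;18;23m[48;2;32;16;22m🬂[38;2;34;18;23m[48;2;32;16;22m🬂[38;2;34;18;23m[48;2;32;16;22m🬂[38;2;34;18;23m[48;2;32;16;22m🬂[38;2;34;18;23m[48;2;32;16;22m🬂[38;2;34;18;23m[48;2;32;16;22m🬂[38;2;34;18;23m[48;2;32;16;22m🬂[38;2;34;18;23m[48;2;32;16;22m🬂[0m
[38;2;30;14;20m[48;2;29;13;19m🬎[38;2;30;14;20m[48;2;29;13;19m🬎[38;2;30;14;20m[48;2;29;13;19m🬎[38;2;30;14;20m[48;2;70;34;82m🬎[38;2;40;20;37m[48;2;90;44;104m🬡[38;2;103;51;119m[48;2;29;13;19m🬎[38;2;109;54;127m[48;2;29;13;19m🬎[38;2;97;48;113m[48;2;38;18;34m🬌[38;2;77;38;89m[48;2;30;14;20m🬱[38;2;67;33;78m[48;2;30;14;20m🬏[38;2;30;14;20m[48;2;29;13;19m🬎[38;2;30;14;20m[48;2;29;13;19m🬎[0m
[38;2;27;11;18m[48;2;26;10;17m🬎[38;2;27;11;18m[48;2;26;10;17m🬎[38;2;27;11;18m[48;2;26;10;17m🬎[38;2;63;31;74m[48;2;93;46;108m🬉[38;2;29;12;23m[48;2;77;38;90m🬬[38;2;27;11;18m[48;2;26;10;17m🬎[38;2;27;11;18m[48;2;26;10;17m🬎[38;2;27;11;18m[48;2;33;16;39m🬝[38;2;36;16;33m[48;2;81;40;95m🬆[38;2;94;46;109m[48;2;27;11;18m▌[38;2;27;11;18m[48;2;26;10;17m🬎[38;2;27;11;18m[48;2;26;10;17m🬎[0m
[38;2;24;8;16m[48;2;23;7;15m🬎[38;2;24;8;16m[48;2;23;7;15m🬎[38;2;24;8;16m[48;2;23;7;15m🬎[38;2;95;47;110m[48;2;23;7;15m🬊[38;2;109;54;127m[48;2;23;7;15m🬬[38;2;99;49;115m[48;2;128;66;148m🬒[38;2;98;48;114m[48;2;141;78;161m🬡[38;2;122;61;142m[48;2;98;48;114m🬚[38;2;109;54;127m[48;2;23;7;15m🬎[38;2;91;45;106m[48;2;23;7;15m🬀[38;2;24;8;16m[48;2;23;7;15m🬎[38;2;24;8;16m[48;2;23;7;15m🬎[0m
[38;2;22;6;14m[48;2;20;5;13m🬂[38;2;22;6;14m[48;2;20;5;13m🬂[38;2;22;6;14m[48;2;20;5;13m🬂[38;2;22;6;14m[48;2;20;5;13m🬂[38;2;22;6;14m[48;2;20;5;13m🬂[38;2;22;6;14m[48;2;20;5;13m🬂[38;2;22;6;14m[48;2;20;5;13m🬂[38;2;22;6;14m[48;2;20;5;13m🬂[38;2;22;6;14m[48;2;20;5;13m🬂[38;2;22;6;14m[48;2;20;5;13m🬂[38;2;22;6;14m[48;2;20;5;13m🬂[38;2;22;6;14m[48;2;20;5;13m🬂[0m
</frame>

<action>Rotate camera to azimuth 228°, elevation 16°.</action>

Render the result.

<frame>
[38;2;38;21;26m[48;2;35;19;24m🬂[38;2;38;21;26m[48;2;35;19;24m🬂[38;2;38;21;26m[48;2;35;19;24m🬂[38;2;38;21;26m[48;2;35;19;24m🬂[38;2;38;21;26m[48;2;35;19;24m🬂[38;2;38;21;26m[48;2;35;19;24m🬂[38;2;38;21;26m[48;2;35;19;24m🬂[38;2;38;21;26m[48;2;35;19;24m🬂[38;2;38;21;26m[48;2;35;19;24m🬂[38;2;38;21;26m[48;2;35;19;24m🬂[38;2;38;21;26m[48;2;35;19;24m🬂[38;2;38;21;26m[48;2;35;19;24m🬂[0m
[38;2;34;18;23m[48;2;32;16;22m🬂[38;2;34;18;23m[48;2;32;16;22m🬂[38;2;34;18;23m[48;2;32;16;22m🬂[38;2;34;18;23m[48;2;32;16;22m🬂[38;2;34;18;23m[48;2;32;16;22m🬂[38;2;34;18;23m[48;2;32;16;22m🬂[38;2;34;18;23m[48;2;32;16;22m🬂[38;2;34;18;23m[48;2;32;16;22m🬂[38;2;34;18;23m[48;2;32;16;22m🬂[38;2;34;18;23m[48;2;32;16;22m🬂[38;2;34;18;23m[48;2;32;16;22m🬂[38;2;34;18;23m[48;2;32;16;22m🬂[0m
[38;2;30;14;20m[48;2;29;13;19m🬎[38;2;30;14;20m[48;2;29;13;19m🬎[38;2;30;14;20m[48;2;29;13;19m🬎[38;2;30;14;20m[48;2;67;33;78m🬝[38;2;30;14;20m[48;2;71;35;83m🬎[38;2;30;14;20m[48;2;100;49;116m🬎[38;2;30;14;20m[48;2;116;57;135m🬎[38;2;30;14;20m[48;2;113;56;132m🬎[38;2;30;14;20m[48;2;89;44;103m🬎[38;2;30;14;20m[48;2;29;13;19m🬎[38;2;30;14;20m[48;2;29;13;19m🬎[38;2;30;14;20m[48;2;29;13;19m🬎[0m
[38;2;27;11;18m[48;2;26;10;17m🬎[38;2;27;11;18m[48;2;26;10;17m🬎[38;2;27;11;18m[48;2;26;10;17m🬎[38;2;117;58;136m[48;2;92;45;107m🬩[38;2;26;12;30m[48;2;122;60;142m🬂[38;2;71;34;76m[48;2;177;112;197m🬎[38;2;28;12;19m[48;2;129;69;148m🬂[38;2;29;13;27m[48;2;113;56;132m🬂[38;2;50;25;59m[48;2;98;48;114m🬀[38;2;78;38;91m[48;2;27;11;18m▌[38;2;27;11;18m[48;2;26;10;17m🬎[38;2;27;11;18m[48;2;26;10;17m🬎[0m
[38;2;24;8;16m[48;2;23;7;15m🬎[38;2;24;8;16m[48;2;23;7;15m🬎[38;2;24;8;16m[48;2;23;7;15m🬎[38;2;24;8;16m[48;2;23;7;15m🬎[38;2;82;40;95m[48;2;23;7;15m🬂[38;2;100;49;116m[48;2;23;7;15m🬂[38;2;99;49;116m[48;2;23;7;15m🬂[38;2;85;42;98m[48;2;23;7;15m🬂[38;2;57;28;66m[48;2;23;7;15m🬀[38;2;24;8;16m[48;2;23;7;15m🬎[38;2;24;8;16m[48;2;23;7;15m🬎[38;2;24;8;16m[48;2;23;7;15m🬎[0m
[38;2;22;6;14m[48;2;20;5;13m🬂[38;2;22;6;14m[48;2;20;5;13m🬂[38;2;22;6;14m[48;2;20;5;13m🬂[38;2;22;6;14m[48;2;20;5;13m🬂[38;2;22;6;14m[48;2;20;5;13m🬂[38;2;22;6;14m[48;2;20;5;13m🬂[38;2;22;6;14m[48;2;20;5;13m🬂[38;2;22;6;14m[48;2;20;5;13m🬂[38;2;22;6;14m[48;2;20;5;13m🬂[38;2;22;6;14m[48;2;20;5;13m🬂[38;2;22;6;14m[48;2;20;5;13m🬂[38;2;22;6;14m[48;2;20;5;13m🬂[0m
</frame>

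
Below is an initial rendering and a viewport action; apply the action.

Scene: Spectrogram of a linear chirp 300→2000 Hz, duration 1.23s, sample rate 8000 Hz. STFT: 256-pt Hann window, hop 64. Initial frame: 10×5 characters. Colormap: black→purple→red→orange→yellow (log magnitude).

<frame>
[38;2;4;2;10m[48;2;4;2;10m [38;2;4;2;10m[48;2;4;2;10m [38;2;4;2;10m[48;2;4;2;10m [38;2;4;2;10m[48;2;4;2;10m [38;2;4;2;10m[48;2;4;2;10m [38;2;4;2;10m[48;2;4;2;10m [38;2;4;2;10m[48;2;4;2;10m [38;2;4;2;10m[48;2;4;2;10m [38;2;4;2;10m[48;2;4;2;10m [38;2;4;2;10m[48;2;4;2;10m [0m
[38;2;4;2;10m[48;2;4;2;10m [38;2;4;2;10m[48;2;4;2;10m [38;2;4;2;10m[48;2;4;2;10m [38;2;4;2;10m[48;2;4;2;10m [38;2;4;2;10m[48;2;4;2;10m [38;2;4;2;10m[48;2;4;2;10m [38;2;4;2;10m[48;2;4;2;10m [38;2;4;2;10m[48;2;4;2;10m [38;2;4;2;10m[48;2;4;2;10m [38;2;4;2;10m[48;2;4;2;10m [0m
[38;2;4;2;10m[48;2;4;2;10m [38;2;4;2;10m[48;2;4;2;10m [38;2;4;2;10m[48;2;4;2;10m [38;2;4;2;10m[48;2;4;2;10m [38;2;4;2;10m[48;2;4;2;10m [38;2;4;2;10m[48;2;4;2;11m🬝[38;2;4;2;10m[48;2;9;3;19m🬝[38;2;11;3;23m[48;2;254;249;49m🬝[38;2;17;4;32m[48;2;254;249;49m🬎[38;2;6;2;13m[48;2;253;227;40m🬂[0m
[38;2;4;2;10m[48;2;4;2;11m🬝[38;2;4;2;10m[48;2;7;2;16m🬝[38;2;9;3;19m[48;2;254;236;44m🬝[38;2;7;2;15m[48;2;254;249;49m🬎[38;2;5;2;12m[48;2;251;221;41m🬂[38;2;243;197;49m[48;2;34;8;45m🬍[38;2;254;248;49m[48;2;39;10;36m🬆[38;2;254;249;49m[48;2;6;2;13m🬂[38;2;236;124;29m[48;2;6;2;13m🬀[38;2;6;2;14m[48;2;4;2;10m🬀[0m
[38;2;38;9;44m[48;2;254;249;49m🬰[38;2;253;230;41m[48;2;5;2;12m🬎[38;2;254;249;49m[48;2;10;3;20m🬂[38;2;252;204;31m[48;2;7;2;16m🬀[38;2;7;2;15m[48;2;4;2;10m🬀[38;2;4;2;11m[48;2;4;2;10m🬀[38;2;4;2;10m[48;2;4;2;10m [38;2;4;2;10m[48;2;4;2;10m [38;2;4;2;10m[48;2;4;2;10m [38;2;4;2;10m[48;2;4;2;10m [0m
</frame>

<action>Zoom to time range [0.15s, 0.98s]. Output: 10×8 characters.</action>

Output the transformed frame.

<frame>
[38;2;4;2;10m[48;2;4;2;10m [38;2;4;2;10m[48;2;4;2;10m [38;2;4;2;10m[48;2;4;2;10m [38;2;4;2;10m[48;2;4;2;10m [38;2;4;2;10m[48;2;4;2;10m [38;2;4;2;10m[48;2;4;2;10m [38;2;4;2;10m[48;2;4;2;10m [38;2;4;2;10m[48;2;4;2;10m [38;2;4;2;10m[48;2;4;2;10m [38;2;4;2;10m[48;2;4;2;10m [0m
[38;2;4;2;10m[48;2;4;2;10m [38;2;4;2;10m[48;2;4;2;10m [38;2;4;2;10m[48;2;4;2;10m [38;2;4;2;10m[48;2;4;2;10m [38;2;4;2;10m[48;2;4;2;10m [38;2;4;2;10m[48;2;4;2;10m [38;2;4;2;10m[48;2;4;2;10m [38;2;4;2;10m[48;2;4;2;10m [38;2;4;2;10m[48;2;4;2;10m [38;2;4;2;10m[48;2;4;2;10m [0m
[38;2;4;2;10m[48;2;4;2;10m [38;2;4;2;10m[48;2;4;2;10m [38;2;4;2;10m[48;2;4;2;10m [38;2;4;2;10m[48;2;4;2;10m [38;2;4;2;10m[48;2;4;2;10m [38;2;4;2;10m[48;2;4;2;10m [38;2;4;2;10m[48;2;4;2;10m [38;2;4;2;10m[48;2;4;2;10m [38;2;4;2;10m[48;2;4;2;10m [38;2;4;2;10m[48;2;4;2;10m [0m
[38;2;4;2;10m[48;2;4;2;10m [38;2;4;2;10m[48;2;4;2;10m [38;2;4;2;10m[48;2;4;2;10m [38;2;4;2;10m[48;2;4;2;10m [38;2;4;2;10m[48;2;4;2;10m [38;2;4;2;10m[48;2;4;2;10m [38;2;4;2;10m[48;2;4;2;10m [38;2;4;2;10m[48;2;4;2;10m [38;2;4;2;10m[48;2;4;2;10m [38;2;4;2;10m[48;2;4;2;10m [0m
[38;2;4;2;10m[48;2;4;2;10m [38;2;4;2;10m[48;2;4;2;10m [38;2;4;2;10m[48;2;4;2;10m [38;2;4;2;10m[48;2;4;2;10m [38;2;4;2;10m[48;2;4;2;10m [38;2;4;2;10m[48;2;4;2;11m🬝[38;2;4;2;10m[48;2;6;2;13m🬝[38;2;5;2;12m[48;2;28;7;50m🬝[38;2;5;2;12m[48;2;230;157;59m🬎[38;2;30;7;34m[48;2;254;248;49m🬎[0m
[38;2;4;2;10m[48;2;4;2;10m [38;2;4;2;10m[48;2;5;2;12m🬝[38;2;4;2;10m[48;2;10;3;20m🬝[38;2;9;3;19m[48;2;215;82;58m🬝[38;2;7;2;16m[48;2;254;248;49m🬎[38;2;39;10;39m[48;2;254;243;47m🬆[38;2;74;18;69m[48;2;253;236;44m🬡[38;2;253;229;41m[48;2;11;3;22m🬎[38;2;254;249;49m[48;2;14;3;27m🬂[38;2;234;120;31m[48;2;9;3;20m🬀[0m
[38;2;35;9;34m[48;2;254;249;49m🬎[38;2;16;4;30m[48;2;253;234;43m🬂[38;2;254;248;49m[48;2;74;18;65m🬍[38;2;252;219;37m[48;2;14;3;27m🬆[38;2;240;177;45m[48;2;6;2;15m🬂[38;2;29;7;52m[48;2;5;2;12m🬀[38;2;5;2;12m[48;2;4;2;10m🬂[38;2;4;2;11m[48;2;4;2;10m🬀[38;2;4;2;10m[48;2;4;2;10m [38;2;4;2;10m[48;2;4;2;10m [0m
[38;2;155;40;82m[48;2;9;3;19m🬀[38;2;10;3;20m[48;2;4;2;10m🬀[38;2;5;2;12m[48;2;4;2;10m🬀[38;2;4;2;10m[48;2;4;2;10m [38;2;4;2;10m[48;2;4;2;10m [38;2;4;2;10m[48;2;4;2;10m [38;2;4;2;10m[48;2;4;2;10m [38;2;4;2;10m[48;2;4;2;10m [38;2;4;2;10m[48;2;4;2;10m [38;2;4;2;10m[48;2;4;2;10m [0m
</frame>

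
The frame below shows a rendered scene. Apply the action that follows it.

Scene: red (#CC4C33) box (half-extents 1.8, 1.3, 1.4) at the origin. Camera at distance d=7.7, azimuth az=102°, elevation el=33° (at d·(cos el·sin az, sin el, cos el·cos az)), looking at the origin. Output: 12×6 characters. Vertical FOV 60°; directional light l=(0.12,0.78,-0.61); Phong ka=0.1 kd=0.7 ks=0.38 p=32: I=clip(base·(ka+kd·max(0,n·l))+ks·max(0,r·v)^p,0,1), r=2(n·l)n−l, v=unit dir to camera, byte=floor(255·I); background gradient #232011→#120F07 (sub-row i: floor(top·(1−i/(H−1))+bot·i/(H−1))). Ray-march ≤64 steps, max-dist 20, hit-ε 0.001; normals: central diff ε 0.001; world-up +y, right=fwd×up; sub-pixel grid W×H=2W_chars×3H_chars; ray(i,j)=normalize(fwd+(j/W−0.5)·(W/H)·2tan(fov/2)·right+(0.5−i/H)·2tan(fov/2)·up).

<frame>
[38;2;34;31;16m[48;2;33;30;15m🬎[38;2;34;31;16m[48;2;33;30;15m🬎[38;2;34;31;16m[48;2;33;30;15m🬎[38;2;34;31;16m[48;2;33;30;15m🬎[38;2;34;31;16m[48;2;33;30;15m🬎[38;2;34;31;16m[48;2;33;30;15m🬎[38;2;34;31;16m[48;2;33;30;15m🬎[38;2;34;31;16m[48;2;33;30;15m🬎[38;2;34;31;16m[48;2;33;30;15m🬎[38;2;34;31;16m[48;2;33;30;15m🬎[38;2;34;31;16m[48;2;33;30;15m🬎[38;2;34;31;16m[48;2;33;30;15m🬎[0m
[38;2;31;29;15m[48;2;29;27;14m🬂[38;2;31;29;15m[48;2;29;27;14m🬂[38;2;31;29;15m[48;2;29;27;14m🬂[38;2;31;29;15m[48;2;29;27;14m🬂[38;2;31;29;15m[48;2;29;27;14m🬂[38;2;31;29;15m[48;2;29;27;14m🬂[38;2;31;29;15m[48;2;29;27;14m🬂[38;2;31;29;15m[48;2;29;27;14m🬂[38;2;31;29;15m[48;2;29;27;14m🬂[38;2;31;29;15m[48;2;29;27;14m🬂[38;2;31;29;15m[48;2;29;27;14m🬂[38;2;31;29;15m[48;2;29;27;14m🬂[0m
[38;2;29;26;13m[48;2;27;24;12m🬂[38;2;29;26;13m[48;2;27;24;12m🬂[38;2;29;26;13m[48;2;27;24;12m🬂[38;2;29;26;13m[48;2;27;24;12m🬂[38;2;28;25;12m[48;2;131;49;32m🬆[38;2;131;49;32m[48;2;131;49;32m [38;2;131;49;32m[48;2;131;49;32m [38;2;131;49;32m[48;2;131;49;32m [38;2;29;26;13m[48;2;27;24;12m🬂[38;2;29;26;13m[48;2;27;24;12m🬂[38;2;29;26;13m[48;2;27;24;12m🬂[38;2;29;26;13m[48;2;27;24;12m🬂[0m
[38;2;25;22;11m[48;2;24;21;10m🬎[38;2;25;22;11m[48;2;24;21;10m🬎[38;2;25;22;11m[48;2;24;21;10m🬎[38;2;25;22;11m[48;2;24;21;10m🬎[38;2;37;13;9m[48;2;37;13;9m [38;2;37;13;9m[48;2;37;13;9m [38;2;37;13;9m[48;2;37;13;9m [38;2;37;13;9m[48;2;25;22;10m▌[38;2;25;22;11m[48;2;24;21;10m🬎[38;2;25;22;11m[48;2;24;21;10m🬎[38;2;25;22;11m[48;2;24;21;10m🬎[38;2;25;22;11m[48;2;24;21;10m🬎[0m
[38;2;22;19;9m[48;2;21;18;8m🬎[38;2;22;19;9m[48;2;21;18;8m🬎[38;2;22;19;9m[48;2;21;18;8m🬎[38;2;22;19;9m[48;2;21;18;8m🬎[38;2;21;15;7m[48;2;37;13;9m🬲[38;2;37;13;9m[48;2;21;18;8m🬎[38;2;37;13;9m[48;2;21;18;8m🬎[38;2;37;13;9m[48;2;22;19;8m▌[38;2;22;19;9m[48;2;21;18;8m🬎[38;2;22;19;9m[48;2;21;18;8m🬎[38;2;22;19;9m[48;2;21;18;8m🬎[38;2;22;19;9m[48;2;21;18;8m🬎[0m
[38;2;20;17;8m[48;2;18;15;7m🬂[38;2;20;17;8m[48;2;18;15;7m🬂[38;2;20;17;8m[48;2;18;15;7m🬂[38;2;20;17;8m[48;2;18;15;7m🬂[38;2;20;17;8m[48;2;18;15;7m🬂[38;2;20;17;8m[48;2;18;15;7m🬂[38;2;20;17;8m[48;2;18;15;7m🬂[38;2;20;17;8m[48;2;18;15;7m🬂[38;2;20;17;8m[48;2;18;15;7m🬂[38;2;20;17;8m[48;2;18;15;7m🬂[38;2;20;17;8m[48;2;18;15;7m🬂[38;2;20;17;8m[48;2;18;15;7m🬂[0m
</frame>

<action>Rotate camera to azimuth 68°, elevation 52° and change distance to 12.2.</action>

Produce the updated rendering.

<frame>
[38;2;34;31;16m[48;2;33;30;15m🬎[38;2;34;31;16m[48;2;33;30;15m🬎[38;2;34;31;16m[48;2;33;30;15m🬎[38;2;34;31;16m[48;2;33;30;15m🬎[38;2;34;31;16m[48;2;33;30;15m🬎[38;2;34;31;16m[48;2;33;30;15m🬎[38;2;34;31;16m[48;2;33;30;15m🬎[38;2;34;31;16m[48;2;33;30;15m🬎[38;2;34;31;16m[48;2;33;30;15m🬎[38;2;34;31;16m[48;2;33;30;15m🬎[38;2;34;31;16m[48;2;33;30;15m🬎[38;2;34;31;16m[48;2;33;30;15m🬎[0m
[38;2;31;29;15m[48;2;29;27;14m🬂[38;2;31;29;15m[48;2;29;27;14m🬂[38;2;31;29;15m[48;2;29;27;14m🬂[38;2;31;29;15m[48;2;29;27;14m🬂[38;2;31;29;15m[48;2;29;27;14m🬂[38;2;31;29;15m[48;2;29;27;14m🬂[38;2;31;29;15m[48;2;29;27;14m🬂[38;2;31;29;15m[48;2;29;27;14m🬂[38;2;31;29;15m[48;2;29;27;14m🬂[38;2;31;29;15m[48;2;29;27;14m🬂[38;2;31;29;15m[48;2;29;27;14m🬂[38;2;31;29;15m[48;2;29;27;14m🬂[0m
[38;2;29;26;13m[48;2;27;24;12m🬂[38;2;29;26;13m[48;2;27;24;12m🬂[38;2;29;26;13m[48;2;27;24;12m🬂[38;2;29;26;13m[48;2;27;24;12m🬂[38;2;29;26;13m[48;2;27;24;12m🬂[38;2;29;26;13m[48;2;131;49;32m🬂[38;2;29;26;13m[48;2;131;49;32m🬂[38;2;131;49;32m[48;2;28;25;12m🬏[38;2;29;26;13m[48;2;27;24;12m🬂[38;2;29;26;13m[48;2;27;24;12m🬂[38;2;29;26;13m[48;2;27;24;12m🬂[38;2;29;26;13m[48;2;27;24;12m🬂[0m
[38;2;25;22;11m[48;2;24;21;10m🬎[38;2;25;22;11m[48;2;24;21;10m🬎[38;2;25;22;11m[48;2;24;21;10m🬎[38;2;25;22;11m[48;2;24;21;10m🬎[38;2;25;22;11m[48;2;24;21;10m🬎[38;2;22;14;7m[48;2;131;49;32m🬲[38;2;131;49;32m[48;2;37;13;9m🬆[38;2;131;49;32m[48;2;29;18;10m🬀[38;2;25;22;11m[48;2;24;21;10m🬎[38;2;25;22;11m[48;2;24;21;10m🬎[38;2;25;22;11m[48;2;24;21;10m🬎[38;2;25;22;11m[48;2;24;21;10m🬎[0m
[38;2;22;19;9m[48;2;21;18;8m🬎[38;2;22;19;9m[48;2;21;18;8m🬎[38;2;22;19;9m[48;2;21;18;8m🬎[38;2;22;19;9m[48;2;21;18;8m🬎[38;2;22;19;9m[48;2;21;18;8m🬎[38;2;22;19;9m[48;2;21;18;8m🬎[38;2;37;13;9m[48;2;21;18;8m🬀[38;2;22;19;9m[48;2;21;18;8m🬎[38;2;22;19;9m[48;2;21;18;8m🬎[38;2;22;19;9m[48;2;21;18;8m🬎[38;2;22;19;9m[48;2;21;18;8m🬎[38;2;22;19;9m[48;2;21;18;8m🬎[0m
[38;2;20;17;8m[48;2;18;15;7m🬂[38;2;20;17;8m[48;2;18;15;7m🬂[38;2;20;17;8m[48;2;18;15;7m🬂[38;2;20;17;8m[48;2;18;15;7m🬂[38;2;20;17;8m[48;2;18;15;7m🬂[38;2;20;17;8m[48;2;18;15;7m🬂[38;2;20;17;8m[48;2;18;15;7m🬂[38;2;20;17;8m[48;2;18;15;7m🬂[38;2;20;17;8m[48;2;18;15;7m🬂[38;2;20;17;8m[48;2;18;15;7m🬂[38;2;20;17;8m[48;2;18;15;7m🬂[38;2;20;17;8m[48;2;18;15;7m🬂[0m
</frame>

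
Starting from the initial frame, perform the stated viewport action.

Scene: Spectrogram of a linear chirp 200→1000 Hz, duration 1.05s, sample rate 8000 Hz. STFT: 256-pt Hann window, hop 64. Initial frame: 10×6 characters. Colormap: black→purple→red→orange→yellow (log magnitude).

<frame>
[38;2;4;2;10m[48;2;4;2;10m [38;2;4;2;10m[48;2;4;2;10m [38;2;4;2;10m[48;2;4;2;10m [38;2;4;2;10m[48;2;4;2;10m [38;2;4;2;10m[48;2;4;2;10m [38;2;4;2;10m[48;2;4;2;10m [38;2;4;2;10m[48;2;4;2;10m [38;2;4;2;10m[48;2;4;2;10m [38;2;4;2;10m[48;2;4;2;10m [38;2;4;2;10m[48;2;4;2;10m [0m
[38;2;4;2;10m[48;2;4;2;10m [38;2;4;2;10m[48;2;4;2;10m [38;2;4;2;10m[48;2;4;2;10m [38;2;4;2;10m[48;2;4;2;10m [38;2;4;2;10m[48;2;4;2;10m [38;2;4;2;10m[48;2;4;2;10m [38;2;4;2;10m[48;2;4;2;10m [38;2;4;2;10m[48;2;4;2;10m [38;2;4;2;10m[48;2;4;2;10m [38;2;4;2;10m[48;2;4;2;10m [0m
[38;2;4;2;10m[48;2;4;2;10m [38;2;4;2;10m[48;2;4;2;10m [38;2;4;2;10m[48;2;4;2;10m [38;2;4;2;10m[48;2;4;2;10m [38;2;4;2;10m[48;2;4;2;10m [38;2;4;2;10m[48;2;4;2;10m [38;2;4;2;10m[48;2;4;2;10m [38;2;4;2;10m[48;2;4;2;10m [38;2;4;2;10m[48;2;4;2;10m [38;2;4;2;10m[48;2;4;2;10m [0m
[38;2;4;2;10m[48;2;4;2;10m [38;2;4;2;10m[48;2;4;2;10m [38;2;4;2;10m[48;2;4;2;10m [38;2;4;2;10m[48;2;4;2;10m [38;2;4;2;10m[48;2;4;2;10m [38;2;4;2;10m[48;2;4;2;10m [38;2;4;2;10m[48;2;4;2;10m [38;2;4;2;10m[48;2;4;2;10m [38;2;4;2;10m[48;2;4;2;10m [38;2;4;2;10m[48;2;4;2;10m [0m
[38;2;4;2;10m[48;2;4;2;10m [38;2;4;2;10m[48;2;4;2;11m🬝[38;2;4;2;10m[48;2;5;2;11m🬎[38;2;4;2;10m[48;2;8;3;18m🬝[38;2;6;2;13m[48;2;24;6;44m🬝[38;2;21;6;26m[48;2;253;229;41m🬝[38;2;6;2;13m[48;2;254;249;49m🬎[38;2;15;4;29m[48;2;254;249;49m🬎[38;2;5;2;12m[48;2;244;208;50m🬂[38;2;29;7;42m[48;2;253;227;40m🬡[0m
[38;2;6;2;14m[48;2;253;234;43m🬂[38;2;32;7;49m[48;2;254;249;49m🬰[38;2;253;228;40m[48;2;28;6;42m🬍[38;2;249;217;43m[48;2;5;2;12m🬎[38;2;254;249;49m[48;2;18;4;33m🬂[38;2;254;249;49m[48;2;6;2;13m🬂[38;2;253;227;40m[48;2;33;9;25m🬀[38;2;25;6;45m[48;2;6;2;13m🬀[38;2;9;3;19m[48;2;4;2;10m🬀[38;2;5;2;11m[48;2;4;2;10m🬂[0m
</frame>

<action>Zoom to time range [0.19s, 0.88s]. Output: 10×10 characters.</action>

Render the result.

<frame>
[38;2;4;2;10m[48;2;4;2;10m [38;2;4;2;10m[48;2;4;2;10m [38;2;4;2;10m[48;2;4;2;10m [38;2;4;2;10m[48;2;4;2;10m [38;2;4;2;10m[48;2;4;2;10m [38;2;4;2;10m[48;2;4;2;10m [38;2;4;2;10m[48;2;4;2;10m [38;2;4;2;10m[48;2;4;2;10m [38;2;4;2;10m[48;2;4;2;10m [38;2;4;2;10m[48;2;4;2;10m [0m
[38;2;4;2;10m[48;2;4;2;10m [38;2;4;2;10m[48;2;4;2;10m [38;2;4;2;10m[48;2;4;2;10m [38;2;4;2;10m[48;2;4;2;10m [38;2;4;2;10m[48;2;4;2;10m [38;2;4;2;10m[48;2;4;2;10m [38;2;4;2;10m[48;2;4;2;10m [38;2;4;2;10m[48;2;4;2;10m [38;2;4;2;10m[48;2;4;2;10m [38;2;4;2;10m[48;2;4;2;10m [0m
[38;2;4;2;10m[48;2;4;2;10m [38;2;4;2;10m[48;2;4;2;10m [38;2;4;2;10m[48;2;4;2;10m [38;2;4;2;10m[48;2;4;2;10m [38;2;4;2;10m[48;2;4;2;10m [38;2;4;2;10m[48;2;4;2;10m [38;2;4;2;10m[48;2;4;2;10m [38;2;4;2;10m[48;2;4;2;10m [38;2;4;2;10m[48;2;4;2;10m [38;2;4;2;10m[48;2;4;2;10m [0m
[38;2;4;2;10m[48;2;4;2;10m [38;2;4;2;10m[48;2;4;2;10m [38;2;4;2;10m[48;2;4;2;10m [38;2;4;2;10m[48;2;4;2;10m [38;2;4;2;10m[48;2;4;2;10m [38;2;4;2;10m[48;2;4;2;10m [38;2;4;2;10m[48;2;4;2;10m [38;2;4;2;10m[48;2;4;2;10m [38;2;4;2;10m[48;2;4;2;10m [38;2;4;2;10m[48;2;4;2;10m [0m
[38;2;4;2;10m[48;2;4;2;10m [38;2;4;2;10m[48;2;4;2;10m [38;2;4;2;10m[48;2;4;2;10m [38;2;4;2;10m[48;2;4;2;10m [38;2;4;2;10m[48;2;4;2;10m [38;2;4;2;10m[48;2;4;2;10m [38;2;4;2;10m[48;2;4;2;10m [38;2;4;2;10m[48;2;4;2;10m [38;2;4;2;10m[48;2;4;2;10m [38;2;4;2;10m[48;2;4;2;10m [0m
[38;2;4;2;10m[48;2;4;2;10m [38;2;4;2;10m[48;2;4;2;10m [38;2;4;2;10m[48;2;4;2;10m [38;2;4;2;10m[48;2;4;2;10m [38;2;4;2;10m[48;2;4;2;10m [38;2;4;2;10m[48;2;4;2;10m [38;2;4;2;10m[48;2;4;2;10m [38;2;4;2;10m[48;2;4;2;10m [38;2;4;2;10m[48;2;4;2;10m [38;2;4;2;10m[48;2;4;2;10m [0m
[38;2;4;2;10m[48;2;4;2;10m [38;2;4;2;10m[48;2;4;2;10m [38;2;4;2;10m[48;2;4;2;10m [38;2;4;2;10m[48;2;4;2;10m [38;2;4;2;10m[48;2;4;2;10m [38;2;4;2;10m[48;2;4;2;10m [38;2;4;2;10m[48;2;4;2;10m [38;2;4;2;10m[48;2;4;2;10m [38;2;4;2;10m[48;2;4;2;10m [38;2;4;2;10m[48;2;4;2;10m [0m
[38;2;4;2;10m[48;2;4;2;10m [38;2;4;2;10m[48;2;4;2;10m [38;2;4;2;10m[48;2;4;2;11m🬎[38;2;4;2;10m[48;2;5;2;11m🬎[38;2;4;2;10m[48;2;5;2;12m🬎[38;2;4;2;10m[48;2;8;2;17m🬎[38;2;4;2;11m[48;2;17;4;32m🬎[38;2;9;2;18m[48;2;70;17;88m🬝[38;2;7;2;16m[48;2;248;184;31m🬎[38;2;15;4;28m[48;2;254;249;49m🬎[0m
[38;2;6;2;14m[48;2;252;217;36m🬎[38;2;11;3;22m[48;2;254;249;49m🬎[38;2;27;6;40m[48;2;254;249;49m🬎[38;2;11;3;22m[48;2;251;216;40m🬂[38;2;25;6;45m[48;2;247;207;44m🬂[38;2;253;217;36m[48;2;55;13;74m🬍[38;2;253;237;44m[48;2;12;3;23m🬎[38;2;241;194;51m[48;2;28;7;40m🬆[38;2;254;249;49m[48;2;12;3;24m🬂[38;2;241;166;39m[48;2;7;2;16m🬂[0m
[38;2;254;248;49m[48;2;12;3;24m🬂[38;2;251;190;25m[48;2;36;10;28m🬀[38;2;49;11;86m[48;2;9;2;19m🬀[38;2;11;3;23m[48;2;4;2;10m🬂[38;2;7;2;16m[48;2;4;2;10m🬂[38;2;5;2;12m[48;2;4;2;10m🬂[38;2;4;2;11m[48;2;4;2;10m🬂[38;2;4;2;11m[48;2;4;2;10m🬂[38;2;4;2;10m[48;2;4;2;10m [38;2;4;2;10m[48;2;4;2;10m [0m
</frame>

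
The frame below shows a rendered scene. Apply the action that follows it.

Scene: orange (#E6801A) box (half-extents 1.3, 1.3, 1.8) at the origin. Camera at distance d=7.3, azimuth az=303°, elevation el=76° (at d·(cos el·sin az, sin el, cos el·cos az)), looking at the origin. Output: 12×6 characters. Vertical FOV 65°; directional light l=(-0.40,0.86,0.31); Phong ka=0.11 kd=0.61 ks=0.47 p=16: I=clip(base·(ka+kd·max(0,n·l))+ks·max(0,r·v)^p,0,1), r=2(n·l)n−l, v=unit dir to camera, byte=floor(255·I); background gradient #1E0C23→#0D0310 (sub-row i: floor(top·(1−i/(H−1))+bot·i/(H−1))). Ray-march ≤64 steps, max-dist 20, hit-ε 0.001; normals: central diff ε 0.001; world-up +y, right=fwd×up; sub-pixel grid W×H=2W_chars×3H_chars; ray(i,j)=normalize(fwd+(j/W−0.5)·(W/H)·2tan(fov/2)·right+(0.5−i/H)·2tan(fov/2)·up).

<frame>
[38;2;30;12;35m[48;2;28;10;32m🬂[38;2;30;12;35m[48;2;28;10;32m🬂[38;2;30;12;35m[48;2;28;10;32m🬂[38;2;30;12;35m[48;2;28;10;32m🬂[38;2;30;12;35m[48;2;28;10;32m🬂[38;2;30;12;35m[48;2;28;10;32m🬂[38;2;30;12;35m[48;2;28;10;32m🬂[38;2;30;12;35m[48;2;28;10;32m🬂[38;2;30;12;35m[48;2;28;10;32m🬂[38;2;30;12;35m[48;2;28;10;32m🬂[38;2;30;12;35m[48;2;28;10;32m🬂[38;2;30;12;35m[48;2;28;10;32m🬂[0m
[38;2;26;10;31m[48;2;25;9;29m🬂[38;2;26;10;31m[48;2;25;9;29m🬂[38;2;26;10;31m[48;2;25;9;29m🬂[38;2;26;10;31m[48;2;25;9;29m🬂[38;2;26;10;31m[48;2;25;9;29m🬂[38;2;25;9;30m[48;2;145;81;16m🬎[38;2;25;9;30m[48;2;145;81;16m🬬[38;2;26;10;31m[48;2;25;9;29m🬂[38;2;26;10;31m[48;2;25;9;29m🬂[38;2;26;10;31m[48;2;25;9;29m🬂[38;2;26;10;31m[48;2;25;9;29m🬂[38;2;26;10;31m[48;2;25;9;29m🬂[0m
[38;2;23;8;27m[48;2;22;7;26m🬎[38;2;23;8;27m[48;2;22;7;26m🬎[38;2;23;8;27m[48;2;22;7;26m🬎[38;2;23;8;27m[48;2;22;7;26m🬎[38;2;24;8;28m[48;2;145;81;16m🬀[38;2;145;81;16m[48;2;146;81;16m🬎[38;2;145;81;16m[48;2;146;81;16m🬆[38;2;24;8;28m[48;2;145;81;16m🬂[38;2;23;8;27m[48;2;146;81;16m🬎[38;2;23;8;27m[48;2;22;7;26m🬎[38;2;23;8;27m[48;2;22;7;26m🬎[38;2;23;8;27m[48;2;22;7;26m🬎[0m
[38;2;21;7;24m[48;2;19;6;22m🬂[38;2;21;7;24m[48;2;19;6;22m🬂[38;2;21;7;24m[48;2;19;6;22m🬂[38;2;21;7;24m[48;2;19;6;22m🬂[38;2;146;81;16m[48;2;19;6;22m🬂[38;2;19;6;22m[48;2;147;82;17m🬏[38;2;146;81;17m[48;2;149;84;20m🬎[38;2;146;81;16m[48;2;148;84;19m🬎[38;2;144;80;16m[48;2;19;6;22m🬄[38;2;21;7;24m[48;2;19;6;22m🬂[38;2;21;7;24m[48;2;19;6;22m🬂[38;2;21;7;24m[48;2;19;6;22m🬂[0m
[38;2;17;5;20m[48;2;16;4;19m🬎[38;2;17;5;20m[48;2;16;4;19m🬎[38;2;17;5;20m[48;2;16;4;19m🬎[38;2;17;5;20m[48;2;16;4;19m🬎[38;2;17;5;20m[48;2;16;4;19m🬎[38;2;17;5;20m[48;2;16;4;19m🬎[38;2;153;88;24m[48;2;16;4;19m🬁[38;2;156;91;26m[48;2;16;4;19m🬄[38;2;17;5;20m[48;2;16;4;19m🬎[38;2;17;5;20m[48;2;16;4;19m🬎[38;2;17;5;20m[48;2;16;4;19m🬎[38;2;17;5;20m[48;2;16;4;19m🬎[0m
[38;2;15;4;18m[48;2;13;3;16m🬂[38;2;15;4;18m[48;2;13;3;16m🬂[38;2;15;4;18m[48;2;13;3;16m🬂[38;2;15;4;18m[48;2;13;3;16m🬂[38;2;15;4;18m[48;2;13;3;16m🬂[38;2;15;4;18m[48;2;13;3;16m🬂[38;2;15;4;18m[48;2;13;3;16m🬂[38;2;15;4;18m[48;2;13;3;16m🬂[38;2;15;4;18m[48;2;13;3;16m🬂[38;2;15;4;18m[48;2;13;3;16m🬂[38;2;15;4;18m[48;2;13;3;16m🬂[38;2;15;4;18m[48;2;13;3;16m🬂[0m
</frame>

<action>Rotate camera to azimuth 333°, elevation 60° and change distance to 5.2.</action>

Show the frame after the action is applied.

<frame>
[38;2;30;12;35m[48;2;28;10;32m🬂[38;2;30;12;35m[48;2;28;10;32m🬂[38;2;30;12;35m[48;2;28;10;32m🬂[38;2;30;12;35m[48;2;28;10;32m🬂[38;2;30;12;35m[48;2;28;10;32m🬂[38;2;30;12;35m[48;2;28;10;32m🬂[38;2;30;12;35m[48;2;28;10;32m🬂[38;2;30;12;35m[48;2;28;10;32m🬂[38;2;30;12;35m[48;2;28;10;32m🬂[38;2;30;12;35m[48;2;28;10;32m🬂[38;2;30;12;35m[48;2;28;10;32m🬂[38;2;30;12;35m[48;2;28;10;32m🬂[0m
[38;2;26;10;31m[48;2;25;9;29m🬂[38;2;26;10;31m[48;2;25;9;29m🬂[38;2;26;10;31m[48;2;25;9;29m🬂[38;2;25;9;30m[48;2;145;81;16m🬕[38;2;26;10;31m[48;2;145;81;16m🬂[38;2;145;81;16m[48;2;145;81;16m [38;2;145;81;16m[48;2;145;81;16m [38;2;145;81;16m[48;2;25;9;30m🬱[38;2;26;10;31m[48;2;25;9;29m🬂[38;2;26;10;31m[48;2;25;9;29m🬂[38;2;26;10;31m[48;2;25;9;29m🬂[38;2;26;10;31m[48;2;25;9;29m🬂[0m
[38;2;23;8;27m[48;2;22;7;26m🬎[38;2;23;8;27m[48;2;22;7;26m🬎[38;2;23;8;27m[48;2;22;7;26m🬎[38;2;145;81;16m[48;2;22;7;26m🬁[38;2;145;81;16m[48;2;145;81;16m [38;2;145;81;16m[48;2;145;81;16m [38;2;145;81;16m[48;2;145;81;16m [38;2;145;81;16m[48;2;145;81;16m [38;2;145;81;16m[48;2;24;8;28m🬺[38;2;145;81;16m[48;2;23;7;27m🬏[38;2;23;8;27m[48;2;22;7;26m🬎[38;2;23;8;27m[48;2;22;7;26m🬎[0m
[38;2;21;7;24m[48;2;19;6;22m🬂[38;2;21;7;24m[48;2;19;6;22m🬂[38;2;21;7;24m[48;2;19;6;22m🬂[38;2;21;7;24m[48;2;19;6;22m🬂[38;2;19;6;22m[48;2;145;81;16m🬓[38;2;145;81;16m[48;2;146;81;16m🬎[38;2;145;81;16m[48;2;146;81;16m🬎[38;2;145;81;16m[48;2;145;81;16m [38;2;145;81;16m[48;2;145;81;16m [38;2;145;81;16m[48;2;43;22;14m🬎[38;2;21;7;24m[48;2;19;6;22m🬂[38;2;21;7;24m[48;2;19;6;22m🬂[0m
[38;2;17;5;20m[48;2;16;4;19m🬎[38;2;17;5;20m[48;2;16;4;19m🬎[38;2;17;5;20m[48;2;16;4;19m🬎[38;2;17;5;20m[48;2;16;4;19m🬎[38;2;17;5;20m[48;2;16;4;19m🬎[38;2;146;81;16m[48;2;147;83;18m🬎[38;2;146;81;16m[48;2;68;38;7m🬝[38;2;147;82;16m[48;2;50;26;11m🬆[38;2;68;38;7m[48;2;16;4;19m🬆[38;2;17;5;20m[48;2;16;4;19m🬎[38;2;17;5;20m[48;2;16;4;19m🬎[38;2;17;5;20m[48;2;16;4;19m🬎[0m
[38;2;15;4;18m[48;2;13;3;16m🬂[38;2;15;4;18m[48;2;13;3;16m🬂[38;2;15;4;18m[48;2;13;3;16m🬂[38;2;15;4;18m[48;2;13;3;16m🬂[38;2;15;4;18m[48;2;13;3;16m🬂[38;2;68;38;7m[48;2;13;3;16m🬁[38;2;68;38;7m[48;2;13;3;16m🬀[38;2;15;4;18m[48;2;13;3;16m🬂[38;2;15;4;18m[48;2;13;3;16m🬂[38;2;15;4;18m[48;2;13;3;16m🬂[38;2;15;4;18m[48;2;13;3;16m🬂[38;2;15;4;18m[48;2;13;3;16m🬂[0m
</frame>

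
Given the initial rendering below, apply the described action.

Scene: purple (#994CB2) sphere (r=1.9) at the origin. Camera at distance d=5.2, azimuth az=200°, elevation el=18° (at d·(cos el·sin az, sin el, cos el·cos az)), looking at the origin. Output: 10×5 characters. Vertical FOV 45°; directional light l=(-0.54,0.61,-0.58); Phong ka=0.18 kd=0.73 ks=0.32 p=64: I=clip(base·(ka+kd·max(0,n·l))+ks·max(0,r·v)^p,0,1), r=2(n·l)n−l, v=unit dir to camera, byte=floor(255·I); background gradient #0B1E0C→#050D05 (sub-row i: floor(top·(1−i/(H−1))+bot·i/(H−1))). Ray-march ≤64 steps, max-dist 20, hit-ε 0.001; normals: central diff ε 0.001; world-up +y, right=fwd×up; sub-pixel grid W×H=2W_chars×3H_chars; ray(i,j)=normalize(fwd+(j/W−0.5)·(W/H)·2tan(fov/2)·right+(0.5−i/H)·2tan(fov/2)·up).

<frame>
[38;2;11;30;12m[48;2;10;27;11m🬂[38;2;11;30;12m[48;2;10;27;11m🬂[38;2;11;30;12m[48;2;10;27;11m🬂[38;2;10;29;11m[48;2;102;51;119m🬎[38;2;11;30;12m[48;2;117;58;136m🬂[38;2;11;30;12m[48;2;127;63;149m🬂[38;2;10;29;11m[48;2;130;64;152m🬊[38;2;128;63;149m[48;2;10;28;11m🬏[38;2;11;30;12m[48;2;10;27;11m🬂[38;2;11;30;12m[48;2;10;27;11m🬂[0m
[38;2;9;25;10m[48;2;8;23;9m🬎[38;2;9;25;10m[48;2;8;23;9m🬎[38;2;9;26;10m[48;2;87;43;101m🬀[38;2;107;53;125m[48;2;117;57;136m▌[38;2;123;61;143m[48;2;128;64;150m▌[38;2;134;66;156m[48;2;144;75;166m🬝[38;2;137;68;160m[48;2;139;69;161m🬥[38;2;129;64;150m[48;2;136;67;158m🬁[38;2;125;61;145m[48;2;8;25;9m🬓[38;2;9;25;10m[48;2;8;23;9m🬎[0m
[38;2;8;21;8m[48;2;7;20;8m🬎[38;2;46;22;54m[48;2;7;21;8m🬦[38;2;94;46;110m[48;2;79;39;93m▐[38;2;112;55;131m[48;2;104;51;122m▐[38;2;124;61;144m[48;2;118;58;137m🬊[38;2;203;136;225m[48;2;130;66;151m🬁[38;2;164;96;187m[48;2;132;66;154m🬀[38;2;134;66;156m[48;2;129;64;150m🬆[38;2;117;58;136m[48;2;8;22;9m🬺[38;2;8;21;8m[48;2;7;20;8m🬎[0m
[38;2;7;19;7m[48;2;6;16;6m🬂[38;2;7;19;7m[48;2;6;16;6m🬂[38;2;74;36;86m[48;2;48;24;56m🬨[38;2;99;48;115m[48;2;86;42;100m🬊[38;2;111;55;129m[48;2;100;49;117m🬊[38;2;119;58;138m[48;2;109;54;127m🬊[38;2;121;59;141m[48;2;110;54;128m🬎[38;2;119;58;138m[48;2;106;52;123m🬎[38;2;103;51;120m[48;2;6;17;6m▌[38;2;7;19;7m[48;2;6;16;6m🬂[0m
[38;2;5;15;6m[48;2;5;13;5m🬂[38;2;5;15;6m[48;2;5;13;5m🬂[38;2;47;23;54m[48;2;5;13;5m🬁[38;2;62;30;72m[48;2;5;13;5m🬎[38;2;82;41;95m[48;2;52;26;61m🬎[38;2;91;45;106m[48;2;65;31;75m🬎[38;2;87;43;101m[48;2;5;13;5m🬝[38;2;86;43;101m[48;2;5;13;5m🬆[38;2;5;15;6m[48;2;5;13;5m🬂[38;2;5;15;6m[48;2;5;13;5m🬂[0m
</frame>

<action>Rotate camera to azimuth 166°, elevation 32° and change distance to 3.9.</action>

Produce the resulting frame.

<frame>
[38;2;11;30;12m[48;2;10;27;11m🬂[38;2;10;29;11m[48;2;56;27;65m🬆[38;2;68;33;79m[48;2;78;38;91m🬄[38;2;87;43;102m[48;2;94;46;109m▌[38;2;100;49;116m[48;2;105;52;122m▌[38;2;110;54;128m[48;2;115;57;133m▌[38;2;119;59;138m[48;2;123;61;143m▌[38;2;127;63;147m[48;2;130;64;151m▌[38;2;11;30;12m[48;2;133;66;156m🬁[38;2;138;68;160m[48;2;10;28;11m🬏[0m
[38;2;8;24;9m[48;2;35;17;41m▌[38;2;54;26;63m[48;2;65;32;76m▌[38;2;82;40;95m[48;2;74;37;87m▐[38;2;94;46;110m[48;2;88;43;103m▐[38;2;104;51;121m[48;2;99;49;116m▐[38;2;113;56;132m[48;2;109;53;127m▐[38;2;119;59;139m[48;2;135;74;154m🬝[38;2;133;69;154m[48;2;179;116;199m🬬[38;2;135;67;157m[48;2;132;65;153m🬉[38;2;138;68;160m[48;2;136;67;158m🬪[0m
[38;2;8;22;9m[48;2;34;17;40m🬀[38;2;63;31;74m[48;2;53;26;62m▐[38;2;78;39;92m[48;2;71;35;83m▐[38;2;90;45;105m[48;2;85;42;99m▐[38;2;100;49;117m[48;2;95;47;111m▐[38;2;109;54;127m[48;2;105;52;122m▐[38;2;134;74;153m[48;2;114;57;133m🬁[38;2;179;116;199m[48;2;128;67;148m🬂[38;2;131;65;152m[48;2;127;63;148m🬊[38;2;135;67;157m[48;2;132;65;153m🬊[0m
[38;2;30;14;35m[48;2;6;17;6m▐[38;2;55;27;64m[48;2;44;21;51m▐[38;2;71;35;83m[48;2;63;31;74m▐[38;2;83;41;96m[48;2;76;38;89m🬨[38;2;94;46;109m[48;2;88;44;103m🬊[38;2;103;51;120m[48;2;98;48;114m🬊[38;2;110;55;129m[48;2;106;52;123m🬊[38;2;117;58;137m[48;2;113;56;131m🬊[38;2;124;61;144m[48;2;119;58;139m🬊[38;2;128;63;149m[48;2;123;60;143m🬊[0m
[38;2;27;13;32m[48;2;5;13;5m🬁[38;2;34;16;39m[48;2;5;13;5m🬬[38;2;59;29;69m[48;2;48;23;56m🬊[38;2;73;36;86m[48;2;65;32;75m🬊[38;2;85;41;98m[48;2;77;38;90m🬊[38;2;94;46;109m[48;2;87;43;101m🬊[38;2;102;50;118m[48;2;95;47;111m🬊[38;2;108;53;126m[48;2;101;50;118m🬊[38;2;112;55;131m[48;2;104;51;121m🬎[38;2;113;56;132m[48;2;5;13;5m🬆[0m
</frame>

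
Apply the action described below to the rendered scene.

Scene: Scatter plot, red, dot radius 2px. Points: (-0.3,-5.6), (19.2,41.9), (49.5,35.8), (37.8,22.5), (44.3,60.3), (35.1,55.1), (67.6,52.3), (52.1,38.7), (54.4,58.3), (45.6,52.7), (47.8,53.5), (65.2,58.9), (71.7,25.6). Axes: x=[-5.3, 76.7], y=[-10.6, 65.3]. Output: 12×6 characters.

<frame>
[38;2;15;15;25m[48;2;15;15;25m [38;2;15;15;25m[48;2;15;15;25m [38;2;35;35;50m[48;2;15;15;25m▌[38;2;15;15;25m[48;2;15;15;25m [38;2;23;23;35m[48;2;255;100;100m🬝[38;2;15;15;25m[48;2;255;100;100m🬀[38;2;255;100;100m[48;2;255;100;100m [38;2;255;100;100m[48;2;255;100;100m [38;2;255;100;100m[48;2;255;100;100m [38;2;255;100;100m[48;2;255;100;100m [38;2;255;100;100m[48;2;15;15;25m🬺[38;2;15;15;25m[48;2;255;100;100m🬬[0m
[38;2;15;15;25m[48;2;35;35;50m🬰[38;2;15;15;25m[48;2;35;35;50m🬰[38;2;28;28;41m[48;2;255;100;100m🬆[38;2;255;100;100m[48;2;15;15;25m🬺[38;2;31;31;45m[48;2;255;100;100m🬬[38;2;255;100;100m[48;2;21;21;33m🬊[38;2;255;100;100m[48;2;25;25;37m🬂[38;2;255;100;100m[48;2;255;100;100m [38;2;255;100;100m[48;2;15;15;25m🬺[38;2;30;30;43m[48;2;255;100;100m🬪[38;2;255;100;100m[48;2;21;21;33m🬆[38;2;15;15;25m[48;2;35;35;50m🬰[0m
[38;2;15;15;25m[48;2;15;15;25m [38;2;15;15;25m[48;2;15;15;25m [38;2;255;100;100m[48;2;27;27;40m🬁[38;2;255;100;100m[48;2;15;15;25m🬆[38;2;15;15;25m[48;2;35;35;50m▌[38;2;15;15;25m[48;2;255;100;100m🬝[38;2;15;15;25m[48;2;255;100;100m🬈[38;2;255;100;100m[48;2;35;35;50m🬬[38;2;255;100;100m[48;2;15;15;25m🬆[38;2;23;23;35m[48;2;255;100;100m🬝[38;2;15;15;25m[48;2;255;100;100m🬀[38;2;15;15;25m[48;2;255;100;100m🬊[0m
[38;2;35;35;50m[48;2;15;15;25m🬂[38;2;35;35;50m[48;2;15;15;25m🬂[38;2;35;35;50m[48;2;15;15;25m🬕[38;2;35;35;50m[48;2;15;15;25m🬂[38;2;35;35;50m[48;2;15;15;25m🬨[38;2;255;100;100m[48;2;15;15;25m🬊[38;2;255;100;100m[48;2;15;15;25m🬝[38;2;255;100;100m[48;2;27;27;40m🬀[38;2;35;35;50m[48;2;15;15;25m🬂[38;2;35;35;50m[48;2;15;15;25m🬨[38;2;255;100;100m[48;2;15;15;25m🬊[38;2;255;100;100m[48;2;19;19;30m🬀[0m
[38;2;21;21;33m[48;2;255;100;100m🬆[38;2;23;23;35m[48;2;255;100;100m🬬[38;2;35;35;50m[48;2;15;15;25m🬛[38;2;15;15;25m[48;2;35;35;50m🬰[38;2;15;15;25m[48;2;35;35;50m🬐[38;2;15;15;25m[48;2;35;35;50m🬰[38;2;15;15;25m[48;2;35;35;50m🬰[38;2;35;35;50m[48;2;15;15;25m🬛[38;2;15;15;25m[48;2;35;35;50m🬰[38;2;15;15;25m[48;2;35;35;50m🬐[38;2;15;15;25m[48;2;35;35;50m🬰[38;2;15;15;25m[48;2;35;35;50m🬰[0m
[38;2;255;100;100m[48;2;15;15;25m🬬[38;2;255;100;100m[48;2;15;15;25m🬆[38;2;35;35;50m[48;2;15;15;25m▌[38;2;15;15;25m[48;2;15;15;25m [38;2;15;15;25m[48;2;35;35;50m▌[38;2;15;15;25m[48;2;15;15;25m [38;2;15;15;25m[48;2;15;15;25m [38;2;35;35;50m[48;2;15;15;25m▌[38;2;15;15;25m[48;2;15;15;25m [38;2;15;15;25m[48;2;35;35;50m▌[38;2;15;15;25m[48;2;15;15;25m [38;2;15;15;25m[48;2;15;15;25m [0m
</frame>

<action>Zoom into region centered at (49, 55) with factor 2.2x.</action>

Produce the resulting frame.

<frame>
[38;2;15;15;25m[48;2;15;15;25m [38;2;15;15;25m[48;2;15;15;25m [38;2;35;35;50m[48;2;15;15;25m▌[38;2;15;15;25m[48;2;15;15;25m [38;2;15;15;25m[48;2;35;35;50m▌[38;2;15;15;25m[48;2;15;15;25m [38;2;15;15;25m[48;2;15;15;25m [38;2;35;35;50m[48;2;15;15;25m▌[38;2;15;15;25m[48;2;15;15;25m [38;2;15;15;25m[48;2;35;35;50m▌[38;2;15;15;25m[48;2;15;15;25m [38;2;15;15;25m[48;2;15;15;25m [0m
[38;2;15;15;25m[48;2;35;35;50m🬰[38;2;15;15;25m[48;2;35;35;50m🬰[38;2;35;35;50m[48;2;15;15;25m🬛[38;2;21;21;33m[48;2;255;100;100m🬆[38;2;255;100;100m[48;2;35;35;50m🬺[38;2;23;23;35m[48;2;255;100;100m🬬[38;2;23;23;35m[48;2;255;100;100m🬝[38;2;28;28;41m[48;2;255;100;100m🬊[38;2;15;15;25m[48;2;35;35;50m🬰[38;2;15;15;25m[48;2;35;35;50m🬐[38;2;21;21;33m[48;2;255;100;100m🬆[38;2;23;23;35m[48;2;255;100;100m🬬[0m
[38;2;15;15;25m[48;2;255;100;100m🬆[38;2;255;100;100m[48;2;15;15;25m🬺[38;2;23;23;35m[48;2;255;100;100m🬬[38;2;15;15;25m[48;2;255;100;100m🬺[38;2;255;100;100m[48;2;255;100;100m [38;2;15;15;25m[48;2;255;100;100m🬊[38;2;255;100;100m[48;2;15;15;25m🬊[38;2;255;100;100m[48;2;15;15;25m🬝[38;2;255;100;100m[48;2;15;15;25m🬀[38;2;23;23;35m[48;2;255;100;100m🬺[38;2;255;100;100m[48;2;15;15;25m🬬[38;2;255;100;100m[48;2;15;15;25m🬴[0m
[38;2;255;100;100m[48;2;19;19;30m🬁[38;2;255;100;100m[48;2;15;15;25m🬆[38;2;35;35;50m[48;2;15;15;25m🬕[38;2;255;100;100m[48;2;19;19;30m🬁[38;2;255;100;100m[48;2;15;15;25m🬬[38;2;255;100;100m[48;2;15;15;25m🬝[38;2;255;100;100m[48;2;19;19;30m🬀[38;2;35;35;50m[48;2;15;15;25m🬕[38;2;35;35;50m[48;2;15;15;25m🬂[38;2;35;35;50m[48;2;15;15;25m🬨[38;2;255;100;100m[48;2;15;15;25m🬊[38;2;255;100;100m[48;2;15;15;25m🬝[0m
[38;2;15;15;25m[48;2;35;35;50m🬰[38;2;15;15;25m[48;2;35;35;50m🬰[38;2;35;35;50m[48;2;15;15;25m🬛[38;2;15;15;25m[48;2;35;35;50m🬰[38;2;15;15;25m[48;2;35;35;50m🬐[38;2;15;15;25m[48;2;35;35;50m🬰[38;2;23;23;35m[48;2;255;100;100m🬝[38;2;35;35;50m[48;2;15;15;25m🬛[38;2;15;15;25m[48;2;35;35;50m🬰[38;2;15;15;25m[48;2;35;35;50m🬐[38;2;15;15;25m[48;2;35;35;50m🬰[38;2;15;15;25m[48;2;35;35;50m🬰[0m
[38;2;15;15;25m[48;2;15;15;25m [38;2;15;15;25m[48;2;15;15;25m [38;2;35;35;50m[48;2;15;15;25m▌[38;2;15;15;25m[48;2;15;15;25m [38;2;23;23;35m[48;2;255;100;100m🬝[38;2;15;15;25m[48;2;255;100;100m🬀[38;2;255;100;100m[48;2;255;100;100m [38;2;255;100;100m[48;2;15;15;25m🬛[38;2;15;15;25m[48;2;15;15;25m [38;2;15;15;25m[48;2;35;35;50m▌[38;2;15;15;25m[48;2;15;15;25m [38;2;15;15;25m[48;2;15;15;25m [0m
</frame>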